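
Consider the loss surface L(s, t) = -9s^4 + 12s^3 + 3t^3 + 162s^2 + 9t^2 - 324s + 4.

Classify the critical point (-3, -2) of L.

The mixed partial ∂²L/∂s∂t is 0, so the Hessian at any point is diag(L_ss, L_tt) = diag(36(-3s^2 + 2s + 9), 18(t + 1)).
At (-3, -2): H = diag(-864, -18).
Both eigenvalues are negative, so H is negative definite: a local maximum.

local maximum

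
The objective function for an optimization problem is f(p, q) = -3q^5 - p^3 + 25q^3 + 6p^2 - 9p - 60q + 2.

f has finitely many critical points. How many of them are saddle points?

4

f separates as a function of p plus a function of q, so ∇f=0 decouples.
∂f/∂p = -3(p - 3)(p - 1) = 0 at p ∈ {1, 3}; ∂f/∂q = -15(q - 2)(q - 1)(q + 1)(q + 2) = 0 at q ∈ {-2, -1, 1, 2}.
The Hessian is diagonal: diag(f_pp, f_qq). Second derivatives: f_pp(1)=6, f_pp(3)=-6; f_qq(-2)=180, f_qq(-1)=-90, f_qq(1)=90, f_qq(2)=-180.
Saddle points occur where the two diagonal entries have opposite signs: (1, -1), (1, 2), (3, -2), (3, 1). Count: 4.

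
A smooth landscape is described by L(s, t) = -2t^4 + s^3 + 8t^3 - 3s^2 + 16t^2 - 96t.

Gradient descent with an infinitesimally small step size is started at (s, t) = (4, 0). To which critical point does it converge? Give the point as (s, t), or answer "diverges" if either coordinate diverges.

(2, 2)

L is separable, so gradient descent decouples: s follows -∂L/∂s, t follows -∂L/∂t.
∂L/∂s = 3s(s - 2); at s=4 this is 24, so s decreases.
∂L/∂t = -8(t - 3)(t - 2)(t + 2); at t=0 this is -96, so t increases.
s converges to its nearest critical value 2 (a local min of the s-part); t converges to 2. The iterate converges to (2, 2).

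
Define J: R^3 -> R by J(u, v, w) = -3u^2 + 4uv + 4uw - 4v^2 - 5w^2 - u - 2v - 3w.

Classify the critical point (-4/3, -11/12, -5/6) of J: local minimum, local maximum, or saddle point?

local maximum

The Hessian is constant: H = [[-6, 4, 4], [4, -8, 0], [4, 0, -10]].
Leading principal minors: Δ₁ = -6, Δ₂ = 32, Δ₃ = -192.
The minors alternate sign starting negative (−, +, −), so H is negative definite: a local maximum.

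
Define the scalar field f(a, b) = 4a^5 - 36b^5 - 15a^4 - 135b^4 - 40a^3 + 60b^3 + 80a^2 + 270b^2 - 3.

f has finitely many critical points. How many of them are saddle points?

8

f separates as a function of a plus a function of b, so ∇f=0 decouples.
∂f/∂a = 20a(a - 4)(a - 1)(a + 2) = 0 at a ∈ {-2, 0, 1, 4}; ∂f/∂b = -180b(b - 1)(b + 1)(b + 3) = 0 at b ∈ {-3, -1, 0, 1}.
The Hessian is diagonal: diag(f_aa, f_bb). Second derivatives: f_aa(-2)=-720, f_aa(0)=160, f_aa(1)=-180, f_aa(4)=1440; f_bb(-3)=4320, f_bb(-1)=-720, f_bb(0)=540, f_bb(1)=-1440.
Saddle points occur where the two diagonal entries have opposite signs: (-2, -3), (-2, 0), (0, -1), (0, 1), (1, -3), (1, 0), (4, -1), (4, 1). Count: 8.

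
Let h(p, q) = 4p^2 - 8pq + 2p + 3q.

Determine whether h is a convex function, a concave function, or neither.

neither

h is quadratic, so its Hessian is the constant matrix H = [[8, -8], [-8, 0]].
det(H) = -64, tr(H) = 8.
det(H) < 0, so H is indefinite: neither convex nor concave.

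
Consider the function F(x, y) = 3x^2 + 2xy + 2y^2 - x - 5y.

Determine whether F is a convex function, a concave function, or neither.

F is quadratic, so its Hessian is the constant matrix H = [[6, 2], [2, 4]].
det(H) = 20, tr(H) = 10.
det(H) > 0 and tr(H) > 0, so H is positive definite everywhere: convex.

convex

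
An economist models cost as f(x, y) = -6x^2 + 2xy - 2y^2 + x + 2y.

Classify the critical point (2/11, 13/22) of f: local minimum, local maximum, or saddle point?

local maximum

The Hessian of f is constant: H = [[-12, 2], [2, -4]].
det(H) = (-12)·(-4) − 2² = 44.
det(H) > 0 and tr(H) = -16 < 0, so H is negative definite and the point is a local maximum.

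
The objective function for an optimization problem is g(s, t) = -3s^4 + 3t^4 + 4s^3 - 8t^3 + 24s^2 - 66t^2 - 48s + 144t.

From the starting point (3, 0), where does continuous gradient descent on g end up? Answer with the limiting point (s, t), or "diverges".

diverges

g is separable, so gradient descent decouples: s follows -∂g/∂s, t follows -∂g/∂t.
∂g/∂s = -12(s - 2)(s - 1)(s + 2); at s=3 this is -120, so s increases.
∂g/∂t = 12(t - 4)(t - 1)(t + 3); at t=0 this is 144, so t decreases.
The s-coordinate has no critical point in that direction and runs off to infinity.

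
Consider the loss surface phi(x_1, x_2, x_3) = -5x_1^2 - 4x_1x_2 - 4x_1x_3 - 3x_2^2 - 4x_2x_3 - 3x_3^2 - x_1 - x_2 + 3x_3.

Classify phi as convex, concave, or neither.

concave

phi is quadratic, so its Hessian is the constant matrix H = [[-10, -4, -4], [-4, -6, -4], [-4, -4, -6]].
Leading principal minors: -10, 44, -136.
Signs alternate −, +, − ⇒ H ≺ 0 ⇒ concave.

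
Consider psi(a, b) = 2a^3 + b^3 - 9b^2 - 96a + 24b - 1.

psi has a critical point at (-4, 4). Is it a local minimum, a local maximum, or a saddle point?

The mixed partial ∂²psi/∂a∂b is 0, so the Hessian at any point is diag(psi_aa, psi_bb) = diag(12a, 6(b - 3)).
At (-4, 4): H = diag(-48, 6).
The eigenvalues have opposite signs, so H is indefinite: a saddle point.

saddle point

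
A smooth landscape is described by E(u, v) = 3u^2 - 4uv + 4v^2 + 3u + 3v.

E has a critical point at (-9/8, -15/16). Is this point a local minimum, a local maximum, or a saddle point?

local minimum

The Hessian of E is constant: H = [[6, -4], [-4, 8]].
det(H) = 6·8 − (-4)² = 32.
det(H) > 0 and tr(H) = 14 > 0, so H is positive definite and the point is a local minimum.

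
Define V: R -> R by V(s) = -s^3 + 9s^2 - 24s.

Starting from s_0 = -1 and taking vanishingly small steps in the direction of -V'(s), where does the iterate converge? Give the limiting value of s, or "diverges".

V'(s) = -3(s - 4)(s - 2), so V'(-1) = -45.
Gradient descent moves in the -V' direction, i.e. s is increasing.
The nearest critical point in that direction is s = 2, where V'' = 6 > 0 (a local minimum). The iterate converges there.

2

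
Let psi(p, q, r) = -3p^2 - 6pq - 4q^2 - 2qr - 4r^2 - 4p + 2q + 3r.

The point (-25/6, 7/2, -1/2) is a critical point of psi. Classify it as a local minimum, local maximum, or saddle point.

local maximum

The Hessian is constant: H = [[-6, -6, 0], [-6, -8, -2], [0, -2, -8]].
Leading principal minors: Δ₁ = -6, Δ₂ = 12, Δ₃ = -72.
The minors alternate sign starting negative (−, +, −), so H is negative definite: a local maximum.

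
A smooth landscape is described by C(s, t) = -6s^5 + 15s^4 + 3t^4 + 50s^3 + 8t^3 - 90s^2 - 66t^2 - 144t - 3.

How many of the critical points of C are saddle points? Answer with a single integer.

6

C separates as a function of s plus a function of t, so ∇C=0 decouples.
∂C/∂s = -30s(s - 3)(s - 1)(s + 2) = 0 at s ∈ {-2, 0, 1, 3}; ∂C/∂t = 12(t - 3)(t + 1)(t + 4) = 0 at t ∈ {-4, -1, 3}.
The Hessian is diagonal: diag(C_ss, C_tt). Second derivatives: C_ss(-2)=900, C_ss(0)=-180, C_ss(1)=180, C_ss(3)=-900; C_tt(-4)=252, C_tt(-1)=-144, C_tt(3)=336.
Saddle points occur where the two diagonal entries have opposite signs: (-2, -1), (0, -4), (0, 3), (1, -1), (3, -4), (3, 3). Count: 6.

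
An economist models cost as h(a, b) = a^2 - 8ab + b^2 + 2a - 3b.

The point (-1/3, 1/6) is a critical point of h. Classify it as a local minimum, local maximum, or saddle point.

saddle point

The Hessian of h is constant: H = [[2, -8], [-8, 2]].
det(H) = 2·2 − (-8)² = -60.
Since det(H) < 0, H is indefinite and the critical point is a saddle point.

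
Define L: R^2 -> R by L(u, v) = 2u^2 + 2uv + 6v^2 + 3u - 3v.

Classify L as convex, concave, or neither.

convex

L is quadratic, so its Hessian is the constant matrix H = [[4, 2], [2, 12]].
det(H) = 44, tr(H) = 16.
det(H) > 0 and tr(H) > 0, so H is positive definite everywhere: convex.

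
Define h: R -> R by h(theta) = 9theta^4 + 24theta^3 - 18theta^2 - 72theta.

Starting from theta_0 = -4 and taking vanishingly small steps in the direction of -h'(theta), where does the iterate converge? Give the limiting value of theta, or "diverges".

-2

h'(theta) = 36(theta - 1)(theta + 1)(theta + 2), so h'(-4) = -1080.
Gradient descent moves in the -h' direction, i.e. theta is increasing.
The nearest critical point in that direction is theta = -2, where h'' = 108 > 0 (a local minimum). The iterate converges there.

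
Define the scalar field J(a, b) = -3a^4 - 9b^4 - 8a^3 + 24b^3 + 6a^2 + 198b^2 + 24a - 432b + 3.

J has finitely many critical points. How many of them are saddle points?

4

J separates as a function of a plus a function of b, so ∇J=0 decouples.
∂J/∂a = -12(a - 1)(a + 1)(a + 2) = 0 at a ∈ {-2, -1, 1}; ∂J/∂b = -36(b - 4)(b - 1)(b + 3) = 0 at b ∈ {-3, 1, 4}.
The Hessian is diagonal: diag(J_aa, J_bb). Second derivatives: J_aa(-2)=-36, J_aa(-1)=24, J_aa(1)=-72; J_bb(-3)=-1008, J_bb(1)=432, J_bb(4)=-756.
Saddle points occur where the two diagonal entries have opposite signs: (-2, 1), (-1, -3), (-1, 4), (1, 1). Count: 4.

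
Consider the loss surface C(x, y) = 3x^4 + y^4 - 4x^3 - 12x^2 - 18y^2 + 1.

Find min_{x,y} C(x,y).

C(x,y) separates as P(x) + Q(y) + 1, so its minimum is min P + min Q + 1.
P'(x) = 12x(x - 2)(x + 1) vanishes at x ∈ {-1, 0, 2}; Q'(y) = 4y(y - 3)(y + 3) vanishes at y ∈ {-3, 0, 3}.
Local minima of P (where P''>0): P(-1)=-5, P(2)=-32. Local minima of Q: Q(-3)=-81, Q(3)=-81.
So the global minimum of C is P(2) + Q(-3) + 1 = -32 − 81 + 1 = -112, attained at (2, -3).

-112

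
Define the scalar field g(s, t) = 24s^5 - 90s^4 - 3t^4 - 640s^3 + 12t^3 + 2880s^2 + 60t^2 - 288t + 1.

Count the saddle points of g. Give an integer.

6

g separates as a function of s plus a function of t, so ∇g=0 decouples.
∂g/∂s = 120s(s - 4)(s - 3)(s + 4) = 0 at s ∈ {-4, 0, 3, 4}; ∂g/∂t = -12(t - 4)(t - 2)(t + 3) = 0 at t ∈ {-3, 2, 4}.
The Hessian is diagonal: diag(g_ss, g_tt). Second derivatives: g_ss(-4)=-26880, g_ss(0)=5760, g_ss(3)=-2520, g_ss(4)=3840; g_tt(-3)=-420, g_tt(2)=120, g_tt(4)=-168.
Saddle points occur where the two diagonal entries have opposite signs: (-4, 2), (0, -3), (0, 4), (3, 2), (4, -3), (4, 4). Count: 6.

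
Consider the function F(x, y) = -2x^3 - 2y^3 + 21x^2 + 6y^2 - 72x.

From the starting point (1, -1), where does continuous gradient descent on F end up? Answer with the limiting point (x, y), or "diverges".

F is separable, so gradient descent decouples: x follows -∂F/∂x, y follows -∂F/∂y.
∂F/∂x = -6(x - 4)(x - 3); at x=1 this is -36, so x increases.
∂F/∂y = -6y(y - 2); at y=-1 this is -18, so y increases.
x converges to its nearest critical value 3 (a local min of the x-part); y converges to 0. The iterate converges to (3, 0).

(3, 0)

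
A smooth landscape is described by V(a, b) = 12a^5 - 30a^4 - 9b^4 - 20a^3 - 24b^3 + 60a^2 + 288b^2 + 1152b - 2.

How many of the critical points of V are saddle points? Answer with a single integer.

V separates as a function of a plus a function of b, so ∇V=0 decouples.
∂V/∂a = 60a(a - 2)(a - 1)(a + 1) = 0 at a ∈ {-1, 0, 1, 2}; ∂V/∂b = -36(b - 4)(b + 2)(b + 4) = 0 at b ∈ {-4, -2, 4}.
The Hessian is diagonal: diag(V_aa, V_bb). Second derivatives: V_aa(-1)=-360, V_aa(0)=120, V_aa(1)=-120, V_aa(2)=360; V_bb(-4)=-576, V_bb(-2)=432, V_bb(4)=-1728.
Saddle points occur where the two diagonal entries have opposite signs: (-1, -2), (0, -4), (0, 4), (1, -2), (2, -4), (2, 4). Count: 6.

6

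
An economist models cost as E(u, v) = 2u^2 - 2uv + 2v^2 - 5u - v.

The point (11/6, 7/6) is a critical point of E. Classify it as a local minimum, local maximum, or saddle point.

local minimum

The Hessian of E is constant: H = [[4, -2], [-2, 4]].
det(H) = 4·4 − (-2)² = 12.
det(H) > 0 and tr(H) = 8 > 0, so H is positive definite and the point is a local minimum.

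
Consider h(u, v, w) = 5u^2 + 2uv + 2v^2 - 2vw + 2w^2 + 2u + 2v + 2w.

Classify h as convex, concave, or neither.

convex

h is quadratic, so its Hessian is the constant matrix H = [[10, 2, 0], [2, 4, -2], [0, -2, 4]].
Leading principal minors: 10, 36, 104.
All positive ⇒ H ≻ 0 ⇒ convex.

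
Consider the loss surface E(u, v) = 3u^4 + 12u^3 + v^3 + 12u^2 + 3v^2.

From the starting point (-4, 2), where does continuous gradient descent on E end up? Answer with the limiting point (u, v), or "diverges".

E is separable, so gradient descent decouples: u follows -∂E/∂u, v follows -∂E/∂v.
∂E/∂u = 12u(u + 1)(u + 2); at u=-4 this is -288, so u increases.
∂E/∂v = 3v(v + 2); at v=2 this is 24, so v decreases.
u converges to its nearest critical value -2 (a local min of the u-part); v converges to 0. The iterate converges to (-2, 0).

(-2, 0)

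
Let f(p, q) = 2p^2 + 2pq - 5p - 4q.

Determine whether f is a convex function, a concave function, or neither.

neither

f is quadratic, so its Hessian is the constant matrix H = [[4, 2], [2, 0]].
det(H) = -4, tr(H) = 4.
det(H) < 0, so H is indefinite: neither convex nor concave.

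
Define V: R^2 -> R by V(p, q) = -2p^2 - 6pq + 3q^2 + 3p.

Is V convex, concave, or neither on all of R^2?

neither

V is quadratic, so its Hessian is the constant matrix H = [[-4, -6], [-6, 6]].
det(H) = -60, tr(H) = 2.
det(H) < 0, so H is indefinite: neither convex nor concave.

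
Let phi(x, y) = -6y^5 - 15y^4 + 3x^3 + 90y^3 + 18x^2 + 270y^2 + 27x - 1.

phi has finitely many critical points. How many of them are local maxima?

phi separates as a function of x plus a function of y, so ∇phi=0 decouples.
∂phi/∂x = 9(x + 1)(x + 3) = 0 at x ∈ {-3, -1}; ∂phi/∂y = -30y(y - 3)(y + 2)(y + 3) = 0 at y ∈ {-3, -2, 0, 3}.
The Hessian is diagonal: diag(phi_xx, phi_yy). Second derivatives: phi_xx(-3)=-18, phi_xx(-1)=18; phi_yy(-3)=540, phi_yy(-2)=-300, phi_yy(0)=540, phi_yy(3)=-2700.
Local maxima occur where both diagonal entries negative: (-3, -2), (-3, 3). Count: 2.

2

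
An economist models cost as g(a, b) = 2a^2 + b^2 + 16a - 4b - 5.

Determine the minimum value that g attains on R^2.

-41

g(a,b) separates as P(a) + Q(b) − 5, so its minimum is min P + min Q − 5.
P'(a) = 4a + 16 vanishes at a ∈ {-4}; Q'(b) = 2b - 4 vanishes at b ∈ {2}.
Local minima of P (where P''>0): P(-4)=-32. Local minima of Q: Q(2)=-4.
So the global minimum of g is P(-4) + Q(2) − 5 = -32 − 4 − 5 = -41, attained at (-4, 2).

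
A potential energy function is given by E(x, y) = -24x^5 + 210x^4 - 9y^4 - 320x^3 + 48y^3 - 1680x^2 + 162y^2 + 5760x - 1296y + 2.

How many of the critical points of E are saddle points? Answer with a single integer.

6

E separates as a function of x plus a function of y, so ∇E=0 decouples.
∂E/∂x = -120(x - 4)(x - 3)(x - 2)(x + 2) = 0 at x ∈ {-2, 2, 3, 4}; ∂E/∂y = -36(y - 4)(y - 3)(y + 3) = 0 at y ∈ {-3, 3, 4}.
The Hessian is diagonal: diag(E_xx, E_yy). Second derivatives: E_xx(-2)=14400, E_xx(2)=-960, E_xx(3)=600, E_xx(4)=-1440; E_yy(-3)=-1512, E_yy(3)=216, E_yy(4)=-252.
Saddle points occur where the two diagonal entries have opposite signs: (-2, -3), (-2, 4), (2, 3), (3, -3), (3, 4), (4, 3). Count: 6.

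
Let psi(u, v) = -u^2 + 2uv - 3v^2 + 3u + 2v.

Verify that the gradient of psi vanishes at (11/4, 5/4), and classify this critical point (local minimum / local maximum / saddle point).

local maximum

∇psi = (-2u + 2v + 3, 2u - 6v + 2); substituting (11/4, 5/4) gives ∇psi = (0, 0), so (11/4, 5/4) is indeed a critical point.
The Hessian of psi is constant: H = [[-2, 2], [2, -6]].
det(H) = (-2)·(-6) − 2² = 8.
det(H) > 0 and tr(H) = -8 < 0, so H is negative definite and the point is a local maximum.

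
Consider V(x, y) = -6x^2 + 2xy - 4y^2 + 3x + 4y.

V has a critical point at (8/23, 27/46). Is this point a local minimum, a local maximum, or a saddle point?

local maximum

The Hessian of V is constant: H = [[-12, 2], [2, -8]].
det(H) = (-12)·(-8) − 2² = 92.
det(H) > 0 and tr(H) = -20 < 0, so H is negative definite and the point is a local maximum.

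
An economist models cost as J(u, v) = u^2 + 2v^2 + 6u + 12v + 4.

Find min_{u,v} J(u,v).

J(u,v) separates as P(u) + Q(v) + 4, so its minimum is min P + min Q + 4.
P'(u) = 2u + 6 vanishes at u ∈ {-3}; Q'(v) = 4v + 12 vanishes at v ∈ {-3}.
Local minima of P (where P''>0): P(-3)=-9. Local minima of Q: Q(-3)=-18.
So the global minimum of J is P(-3) + Q(-3) + 4 = -9 − 18 + 4 = -23, attained at (-3, -3).

-23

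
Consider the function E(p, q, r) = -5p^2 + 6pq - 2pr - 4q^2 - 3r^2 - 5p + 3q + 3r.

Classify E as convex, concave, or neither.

concave

E is quadratic, so its Hessian is the constant matrix H = [[-10, 6, -2], [6, -8, 0], [-2, 0, -6]].
Leading principal minors: -10, 44, -232.
Signs alternate −, +, − ⇒ H ≺ 0 ⇒ concave.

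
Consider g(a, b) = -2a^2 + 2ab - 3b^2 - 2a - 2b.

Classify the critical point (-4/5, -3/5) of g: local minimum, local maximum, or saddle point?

The Hessian of g is constant: H = [[-4, 2], [2, -6]].
det(H) = (-4)·(-6) − 2² = 20.
det(H) > 0 and tr(H) = -10 < 0, so H is negative definite and the point is a local maximum.

local maximum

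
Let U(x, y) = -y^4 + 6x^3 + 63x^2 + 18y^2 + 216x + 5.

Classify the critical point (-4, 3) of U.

local maximum

The mixed partial ∂²U/∂x∂y is 0, so the Hessian at any point is diag(U_xx, U_yy) = diag(18(2x + 7), 12(-y^2 + 3)).
At (-4, 3): H = diag(-18, -72).
Both eigenvalues are negative, so H is negative definite: a local maximum.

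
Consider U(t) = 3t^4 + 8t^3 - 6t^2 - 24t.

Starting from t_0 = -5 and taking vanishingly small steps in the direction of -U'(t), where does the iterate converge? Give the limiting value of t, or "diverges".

U'(t) = 12(t - 1)(t + 1)(t + 2), so U'(-5) = -864.
Gradient descent moves in the -U' direction, i.e. t is increasing.
The nearest critical point in that direction is t = -2, where U'' = 36 > 0 (a local minimum). The iterate converges there.

-2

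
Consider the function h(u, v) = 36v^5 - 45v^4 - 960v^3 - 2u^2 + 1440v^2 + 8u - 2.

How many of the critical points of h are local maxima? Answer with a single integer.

h separates as a function of u plus a function of v, so ∇h=0 decouples.
∂h/∂u = -4(u - 2) = 0 at u ∈ {2}; ∂h/∂v = 180v(v - 4)(v - 1)(v + 4) = 0 at v ∈ {-4, 0, 1, 4}.
The Hessian is diagonal: diag(h_uu, h_vv). Second derivatives: h_uu(2)=-4; h_vv(-4)=-28800, h_vv(0)=2880, h_vv(1)=-2700, h_vv(4)=17280.
Local maxima occur where both diagonal entries negative: (2, -4), (2, 1). Count: 2.

2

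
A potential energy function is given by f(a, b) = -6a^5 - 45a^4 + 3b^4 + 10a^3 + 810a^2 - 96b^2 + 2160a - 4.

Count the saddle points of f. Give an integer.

6

f separates as a function of a plus a function of b, so ∇f=0 decouples.
∂f/∂a = -30(a - 3)(a + 2)(a + 3)(a + 4) = 0 at a ∈ {-4, -3, -2, 3}; ∂f/∂b = 12b(b - 4)(b + 4) = 0 at b ∈ {-4, 0, 4}.
The Hessian is diagonal: diag(f_aa, f_bb). Second derivatives: f_aa(-4)=420, f_aa(-3)=-180, f_aa(-2)=300, f_aa(3)=-6300; f_bb(-4)=384, f_bb(0)=-192, f_bb(4)=384.
Saddle points occur where the two diagonal entries have opposite signs: (-4, 0), (-3, -4), (-3, 4), (-2, 0), (3, -4), (3, 4). Count: 6.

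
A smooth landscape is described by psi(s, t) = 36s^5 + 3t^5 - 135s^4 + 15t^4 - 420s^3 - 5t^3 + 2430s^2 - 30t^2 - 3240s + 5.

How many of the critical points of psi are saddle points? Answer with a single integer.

psi separates as a function of s plus a function of t, so ∇psi=0 decouples.
∂psi/∂s = 180(s - 3)(s - 2)(s - 1)(s + 3) = 0 at s ∈ {-3, 1, 2, 3}; ∂psi/∂t = 15t(t - 1)(t + 1)(t + 4) = 0 at t ∈ {-4, -1, 0, 1}.
The Hessian is diagonal: diag(psi_ss, psi_tt). Second derivatives: psi_ss(-3)=-21600, psi_ss(1)=1440, psi_ss(2)=-900, psi_ss(3)=2160; psi_tt(-4)=-900, psi_tt(-1)=90, psi_tt(0)=-60, psi_tt(1)=150.
Saddle points occur where the two diagonal entries have opposite signs: (-3, -1), (-3, 1), (1, -4), (1, 0), (2, -1), (2, 1), (3, -4), (3, 0). Count: 8.

8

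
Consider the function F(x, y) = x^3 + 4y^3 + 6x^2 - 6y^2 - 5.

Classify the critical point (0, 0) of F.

The mixed partial ∂²F/∂x∂y is 0, so the Hessian at any point is diag(F_xx, F_yy) = diag(6(x + 2), 12(2y - 1)).
At (0, 0): H = diag(12, -12).
The eigenvalues have opposite signs, so H is indefinite: a saddle point.

saddle point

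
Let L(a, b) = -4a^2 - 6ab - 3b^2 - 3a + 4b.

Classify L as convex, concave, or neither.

L is quadratic, so its Hessian is the constant matrix H = [[-8, -6], [-6, -6]].
det(H) = 12, tr(H) = -14.
det(H) > 0 and tr(H) < 0, so H is negative definite everywhere: concave.

concave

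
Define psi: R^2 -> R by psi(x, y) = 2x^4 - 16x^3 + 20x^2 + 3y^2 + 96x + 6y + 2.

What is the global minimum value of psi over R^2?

-59

psi(x,y) separates as P(x) + Q(y) + 2, so its minimum is min P + min Q + 2.
P'(x) = 8(x - 4)(x - 3)(x + 1) vanishes at x ∈ {-1, 3, 4}; Q'(y) = 6y + 6 vanishes at y ∈ {-1}.
Local minima of P (where P''>0): P(-1)=-58, P(4)=192. Local minima of Q: Q(-1)=-3.
So the global minimum of psi is P(-1) + Q(-1) + 2 = -58 − 3 + 2 = -59, attained at (-1, -1).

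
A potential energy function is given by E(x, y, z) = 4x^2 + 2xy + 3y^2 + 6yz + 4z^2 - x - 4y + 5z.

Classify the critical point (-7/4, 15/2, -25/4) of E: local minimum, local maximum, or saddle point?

local minimum

The Hessian is constant: H = [[8, 2, 0], [2, 6, 6], [0, 6, 8]].
Leading principal minors: Δ₁ = 8, Δ₂ = 44, Δ₃ = 64.
All leading minors are positive, so H is positive definite: a local minimum.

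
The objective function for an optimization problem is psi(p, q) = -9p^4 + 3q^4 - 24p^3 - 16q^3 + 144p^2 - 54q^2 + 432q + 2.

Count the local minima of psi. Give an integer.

2

psi separates as a function of p plus a function of q, so ∇psi=0 decouples.
∂psi/∂p = -36p(p - 2)(p + 4) = 0 at p ∈ {-4, 0, 2}; ∂psi/∂q = 12(q - 4)(q - 3)(q + 3) = 0 at q ∈ {-3, 3, 4}.
The Hessian is diagonal: diag(psi_pp, psi_qq). Second derivatives: psi_pp(-4)=-864, psi_pp(0)=288, psi_pp(2)=-432; psi_qq(-3)=504, psi_qq(3)=-72, psi_qq(4)=84.
Local minima occur where both diagonal entries positive: (0, -3), (0, 4). Count: 2.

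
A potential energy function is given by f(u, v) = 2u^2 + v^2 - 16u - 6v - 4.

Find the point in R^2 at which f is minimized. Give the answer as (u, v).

f(u,v) separates as P(u) + Q(v) − 4, so its minimum is min P + min Q − 4.
P'(u) = 4u - 16 vanishes at u ∈ {4}; Q'(v) = 2v - 6 vanishes at v ∈ {3}.
Local minima of P (where P''>0): P(4)=-32. Local minima of Q: Q(3)=-9.
So the global minimum of f is P(4) + Q(3) − 4 = -32 − 9 − 4 = -45, attained at (4, 3).

(4, 3)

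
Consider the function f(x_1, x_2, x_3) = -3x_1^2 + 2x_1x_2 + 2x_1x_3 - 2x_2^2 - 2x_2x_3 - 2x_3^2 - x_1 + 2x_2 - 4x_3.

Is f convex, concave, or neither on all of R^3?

concave

f is quadratic, so its Hessian is the constant matrix H = [[-6, 2, 2], [2, -4, -2], [2, -2, -4]].
Leading principal minors: -6, 20, -56.
Signs alternate −, +, − ⇒ H ≺ 0 ⇒ concave.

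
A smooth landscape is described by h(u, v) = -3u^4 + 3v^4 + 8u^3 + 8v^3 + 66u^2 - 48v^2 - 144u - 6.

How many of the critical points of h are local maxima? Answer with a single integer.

2

h separates as a function of u plus a function of v, so ∇h=0 decouples.
∂h/∂u = -12(u - 4)(u - 1)(u + 3) = 0 at u ∈ {-3, 1, 4}; ∂h/∂v = 12v(v - 2)(v + 4) = 0 at v ∈ {-4, 0, 2}.
The Hessian is diagonal: diag(h_uu, h_vv). Second derivatives: h_uu(-3)=-336, h_uu(1)=144, h_uu(4)=-252; h_vv(-4)=288, h_vv(0)=-96, h_vv(2)=144.
Local maxima occur where both diagonal entries negative: (-3, 0), (4, 0). Count: 2.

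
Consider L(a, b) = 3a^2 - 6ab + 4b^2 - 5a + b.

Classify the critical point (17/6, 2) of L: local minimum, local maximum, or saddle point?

local minimum

The Hessian of L is constant: H = [[6, -6], [-6, 8]].
det(H) = 6·8 − (-6)² = 12.
det(H) > 0 and tr(H) = 14 > 0, so H is positive definite and the point is a local minimum.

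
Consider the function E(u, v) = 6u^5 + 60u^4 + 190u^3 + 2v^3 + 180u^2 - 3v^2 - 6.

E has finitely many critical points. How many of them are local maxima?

E separates as a function of u plus a function of v, so ∇E=0 decouples.
∂E/∂u = 30u(u + 1)(u + 3)(u + 4) = 0 at u ∈ {-4, -3, -1, 0}; ∂E/∂v = 6v(v - 1) = 0 at v ∈ {0, 1}.
The Hessian is diagonal: diag(E_uu, E_vv). Second derivatives: E_uu(-4)=-360, E_uu(-3)=180, E_uu(-1)=-180, E_uu(0)=360; E_vv(0)=-6, E_vv(1)=6.
Local maxima occur where both diagonal entries negative: (-4, 0), (-1, 0). Count: 2.

2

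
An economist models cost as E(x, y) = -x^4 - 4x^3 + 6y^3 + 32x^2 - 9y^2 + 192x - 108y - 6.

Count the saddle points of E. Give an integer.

E separates as a function of x plus a function of y, so ∇E=0 decouples.
∂E/∂x = -4(x - 4)(x + 3)(x + 4) = 0 at x ∈ {-4, -3, 4}; ∂E/∂y = 18(y - 3)(y + 2) = 0 at y ∈ {-2, 3}.
The Hessian is diagonal: diag(E_xx, E_yy). Second derivatives: E_xx(-4)=-32, E_xx(-3)=28, E_xx(4)=-224; E_yy(-2)=-90, E_yy(3)=90.
Saddle points occur where the two diagonal entries have opposite signs: (-4, 3), (-3, -2), (4, 3). Count: 3.

3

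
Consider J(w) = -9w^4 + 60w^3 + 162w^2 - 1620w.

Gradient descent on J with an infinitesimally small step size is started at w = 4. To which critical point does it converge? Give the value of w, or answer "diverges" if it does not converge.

3

J'(w) = -36(w - 5)(w - 3)(w + 3), so J'(4) = 252.
Gradient descent moves in the -J' direction, i.e. w is decreasing.
The nearest critical point in that direction is w = 3, where J'' = 432 > 0 (a local minimum). The iterate converges there.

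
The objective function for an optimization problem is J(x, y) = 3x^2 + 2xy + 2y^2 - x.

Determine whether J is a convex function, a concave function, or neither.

J is quadratic, so its Hessian is the constant matrix H = [[6, 2], [2, 4]].
det(H) = 20, tr(H) = 10.
det(H) > 0 and tr(H) > 0, so H is positive definite everywhere: convex.

convex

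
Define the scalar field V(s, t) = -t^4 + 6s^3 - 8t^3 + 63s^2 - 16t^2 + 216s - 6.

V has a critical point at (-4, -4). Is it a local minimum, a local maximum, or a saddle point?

local maximum

The mixed partial ∂²V/∂s∂t is 0, so the Hessian at any point is diag(V_ss, V_tt) = diag(18(2s + 7), -4(3t^2 + 12t + 8)).
At (-4, -4): H = diag(-18, -32).
Both eigenvalues are negative, so H is negative definite: a local maximum.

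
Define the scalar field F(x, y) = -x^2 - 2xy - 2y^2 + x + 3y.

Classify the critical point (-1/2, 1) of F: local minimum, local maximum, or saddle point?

local maximum

The Hessian of F is constant: H = [[-2, -2], [-2, -4]].
det(H) = (-2)·(-4) − (-2)² = 4.
det(H) > 0 and tr(H) = -6 < 0, so H is negative definite and the point is a local maximum.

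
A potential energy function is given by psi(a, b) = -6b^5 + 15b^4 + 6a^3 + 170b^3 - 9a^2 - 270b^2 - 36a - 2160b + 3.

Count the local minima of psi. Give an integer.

psi separates as a function of a plus a function of b, so ∇psi=0 decouples.
∂psi/∂a = 18(a - 2)(a + 1) = 0 at a ∈ {-1, 2}; ∂psi/∂b = -30(b - 4)(b - 3)(b + 2)(b + 3) = 0 at b ∈ {-3, -2, 3, 4}.
The Hessian is diagonal: diag(psi_aa, psi_bb). Second derivatives: psi_aa(-1)=-54, psi_aa(2)=54; psi_bb(-3)=1260, psi_bb(-2)=-900, psi_bb(3)=900, psi_bb(4)=-1260.
Local minima occur where both diagonal entries positive: (2, -3), (2, 3). Count: 2.

2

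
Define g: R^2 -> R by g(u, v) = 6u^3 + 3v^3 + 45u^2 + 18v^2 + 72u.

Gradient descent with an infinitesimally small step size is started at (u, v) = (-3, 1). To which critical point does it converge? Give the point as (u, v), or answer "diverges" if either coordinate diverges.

(-1, 0)

g is separable, so gradient descent decouples: u follows -∂g/∂u, v follows -∂g/∂v.
∂g/∂u = 18(u + 1)(u + 4); at u=-3 this is -36, so u increases.
∂g/∂v = 9v(v + 4); at v=1 this is 45, so v decreases.
u converges to its nearest critical value -1 (a local min of the u-part); v converges to 0. The iterate converges to (-1, 0).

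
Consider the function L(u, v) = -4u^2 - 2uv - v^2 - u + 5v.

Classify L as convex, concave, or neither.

concave

L is quadratic, so its Hessian is the constant matrix H = [[-8, -2], [-2, -2]].
det(H) = 12, tr(H) = -10.
det(H) > 0 and tr(H) < 0, so H is negative definite everywhere: concave.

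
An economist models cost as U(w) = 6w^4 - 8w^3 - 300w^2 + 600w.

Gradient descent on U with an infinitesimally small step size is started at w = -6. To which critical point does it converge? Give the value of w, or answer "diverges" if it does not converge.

U'(w) = 24(w - 5)(w - 1)(w + 5), so U'(-6) = -1848.
Gradient descent moves in the -U' direction, i.e. w is increasing.
The nearest critical point in that direction is w = -5, where U'' = 1440 > 0 (a local minimum). The iterate converges there.

-5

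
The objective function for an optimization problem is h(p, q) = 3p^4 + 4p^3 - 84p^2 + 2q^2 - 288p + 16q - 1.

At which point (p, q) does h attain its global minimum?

h(p,q) separates as A(p) + B(q) − 1, so its minimum is min A + min B − 1.
A'(p) = 12(p - 4)(p + 2)(p + 3) vanishes at p ∈ {-3, -2, 4}; B'(q) = 4q + 16 vanishes at q ∈ {-4}.
Local minima of A (where A''>0): A(-3)=243, A(4)=-1472. Local minima of B: B(-4)=-32.
So the global minimum of h is A(4) + B(-4) − 1 = -1472 − 32 − 1 = -1505, attained at (4, -4).

(4, -4)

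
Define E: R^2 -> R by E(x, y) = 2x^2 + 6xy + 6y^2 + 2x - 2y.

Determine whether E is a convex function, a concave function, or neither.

convex

E is quadratic, so its Hessian is the constant matrix H = [[4, 6], [6, 12]].
det(H) = 12, tr(H) = 16.
det(H) > 0 and tr(H) > 0, so H is positive definite everywhere: convex.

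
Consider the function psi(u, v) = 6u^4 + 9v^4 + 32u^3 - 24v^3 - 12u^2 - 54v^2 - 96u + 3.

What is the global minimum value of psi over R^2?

-722

psi(u,v) separates as P(u) + Q(v) + 3, so its minimum is min P + min Q + 3.
P'(u) = 24(u - 1)(u + 1)(u + 4) vanishes at u ∈ {-4, -1, 1}; Q'(v) = 36v(v - 3)(v + 1) vanishes at v ∈ {-1, 0, 3}.
Local minima of P (where P''>0): P(-4)=-320, P(1)=-70. Local minima of Q: Q(-1)=-21, Q(3)=-405.
So the global minimum of psi is P(-4) + Q(3) + 3 = -320 − 405 + 3 = -722, attained at (-4, 3).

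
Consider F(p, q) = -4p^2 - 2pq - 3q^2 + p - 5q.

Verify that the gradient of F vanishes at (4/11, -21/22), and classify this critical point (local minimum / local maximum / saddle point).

local maximum

∇F = (-8p - 2q + 1, -2p - 6q - 5); substituting (4/11, -21/22) gives ∇F = (0, 0), so (4/11, -21/22) is indeed a critical point.
The Hessian of F is constant: H = [[-8, -2], [-2, -6]].
det(H) = (-8)·(-6) − (-2)² = 44.
det(H) > 0 and tr(H) = -14 < 0, so H is negative definite and the point is a local maximum.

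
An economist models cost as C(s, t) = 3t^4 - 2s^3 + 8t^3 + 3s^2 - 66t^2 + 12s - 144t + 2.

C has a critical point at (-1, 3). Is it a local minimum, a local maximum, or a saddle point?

The mixed partial ∂²C/∂s∂t is 0, so the Hessian at any point is diag(C_ss, C_tt) = diag(6(-2s + 1), 12(3t^2 + 4t - 11)).
At (-1, 3): H = diag(18, 336).
Both eigenvalues are positive, so H is positive definite: a local minimum.

local minimum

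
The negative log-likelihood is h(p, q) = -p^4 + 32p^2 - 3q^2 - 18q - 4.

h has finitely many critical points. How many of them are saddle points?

h separates as a function of p plus a function of q, so ∇h=0 decouples.
∂h/∂p = -4p(p - 4)(p + 4) = 0 at p ∈ {-4, 0, 4}; ∂h/∂q = -6(q + 3) = 0 at q ∈ {-3}.
The Hessian is diagonal: diag(h_pp, h_qq). Second derivatives: h_pp(-4)=-128, h_pp(0)=64, h_pp(4)=-128; h_qq(-3)=-6.
Saddle points occur where the two diagonal entries have opposite signs: (0, -3). Count: 1.

1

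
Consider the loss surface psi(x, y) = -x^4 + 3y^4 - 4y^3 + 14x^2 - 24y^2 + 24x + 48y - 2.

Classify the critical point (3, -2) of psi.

The mixed partial ∂²psi/∂x∂y is 0, so the Hessian at any point is diag(psi_xx, psi_yy) = diag(4(-3x^2 + 7), 12(3y^2 - 2y - 4)).
At (3, -2): H = diag(-80, 144).
The eigenvalues have opposite signs, so H is indefinite: a saddle point.

saddle point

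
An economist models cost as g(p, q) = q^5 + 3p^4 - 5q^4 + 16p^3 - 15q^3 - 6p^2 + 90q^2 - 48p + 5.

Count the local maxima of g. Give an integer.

2

g separates as a function of p plus a function of q, so ∇g=0 decouples.
∂g/∂p = 12(p - 1)(p + 1)(p + 4) = 0 at p ∈ {-4, -1, 1}; ∂g/∂q = 5q(q - 4)(q - 3)(q + 3) = 0 at q ∈ {-3, 0, 3, 4}.
The Hessian is diagonal: diag(g_pp, g_qq). Second derivatives: g_pp(-4)=180, g_pp(-1)=-72, g_pp(1)=120; g_qq(-3)=-630, g_qq(0)=180, g_qq(3)=-90, g_qq(4)=140.
Local maxima occur where both diagonal entries negative: (-1, -3), (-1, 3). Count: 2.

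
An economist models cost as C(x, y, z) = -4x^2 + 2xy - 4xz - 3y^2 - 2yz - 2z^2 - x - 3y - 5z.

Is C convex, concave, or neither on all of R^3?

C is quadratic, so its Hessian is the constant matrix H = [[-8, 2, -4], [2, -6, -2], [-4, -2, -4]].
Leading principal minors: -8, 44, -16.
Signs alternate −, +, − ⇒ H ≺ 0 ⇒ concave.

concave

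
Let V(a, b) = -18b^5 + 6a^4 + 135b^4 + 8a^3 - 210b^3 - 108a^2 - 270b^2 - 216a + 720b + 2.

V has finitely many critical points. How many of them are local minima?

V separates as a function of a plus a function of b, so ∇V=0 decouples.
∂V/∂a = 24(a - 3)(a + 1)(a + 3) = 0 at a ∈ {-3, -1, 3}; ∂V/∂b = -90(b - 4)(b - 2)(b - 1)(b + 1) = 0 at b ∈ {-1, 1, 2, 4}.
The Hessian is diagonal: diag(V_aa, V_bb). Second derivatives: V_aa(-3)=288, V_aa(-1)=-192, V_aa(3)=576; V_bb(-1)=2700, V_bb(1)=-540, V_bb(2)=540, V_bb(4)=-2700.
Local minima occur where both diagonal entries positive: (-3, -1), (-3, 2), (3, -1), (3, 2). Count: 4.

4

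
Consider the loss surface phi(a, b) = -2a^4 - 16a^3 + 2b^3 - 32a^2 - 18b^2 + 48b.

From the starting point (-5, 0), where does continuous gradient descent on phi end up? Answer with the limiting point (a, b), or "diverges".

diverges

phi is separable, so gradient descent decouples: a follows -∂phi/∂a, b follows -∂phi/∂b.
∂phi/∂a = -8a(a + 2)(a + 4); at a=-5 this is 120, so a decreases.
∂phi/∂b = 6(b - 4)(b - 2); at b=0 this is 48, so b decreases.
The a-coordinate has no critical point in that direction and runs off to infinity.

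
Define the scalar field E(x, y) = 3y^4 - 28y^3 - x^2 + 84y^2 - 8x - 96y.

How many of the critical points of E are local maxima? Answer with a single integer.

E separates as a function of x plus a function of y, so ∇E=0 decouples.
∂E/∂x = -2(x + 4) = 0 at x ∈ {-4}; ∂E/∂y = 12(y - 4)(y - 2)(y - 1) = 0 at y ∈ {1, 2, 4}.
The Hessian is diagonal: diag(E_xx, E_yy). Second derivatives: E_xx(-4)=-2; E_yy(1)=36, E_yy(2)=-24, E_yy(4)=72.
Local maxima occur where both diagonal entries negative: (-4, 2). Count: 1.

1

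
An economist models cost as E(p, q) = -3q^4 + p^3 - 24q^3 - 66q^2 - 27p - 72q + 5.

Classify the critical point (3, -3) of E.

saddle point

The mixed partial ∂²E/∂p∂q is 0, so the Hessian at any point is diag(E_pp, E_qq) = diag(6p, -12(3q^2 + 12q + 11)).
At (3, -3): H = diag(18, -24).
The eigenvalues have opposite signs, so H is indefinite: a saddle point.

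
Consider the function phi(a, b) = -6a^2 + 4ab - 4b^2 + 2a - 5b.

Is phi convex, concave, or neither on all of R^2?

phi is quadratic, so its Hessian is the constant matrix H = [[-12, 4], [4, -8]].
det(H) = 80, tr(H) = -20.
det(H) > 0 and tr(H) < 0, so H is negative definite everywhere: concave.

concave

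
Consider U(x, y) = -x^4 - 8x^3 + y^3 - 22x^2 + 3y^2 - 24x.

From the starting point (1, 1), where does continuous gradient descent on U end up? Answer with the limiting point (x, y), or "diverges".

diverges

U is separable, so gradient descent decouples: x follows -∂U/∂x, y follows -∂U/∂y.
∂U/∂x = -4(x + 1)(x + 2)(x + 3); at x=1 this is -96, so x increases.
∂U/∂y = 3y(y + 2); at y=1 this is 9, so y decreases.
The x-coordinate has no critical point in that direction and runs off to infinity.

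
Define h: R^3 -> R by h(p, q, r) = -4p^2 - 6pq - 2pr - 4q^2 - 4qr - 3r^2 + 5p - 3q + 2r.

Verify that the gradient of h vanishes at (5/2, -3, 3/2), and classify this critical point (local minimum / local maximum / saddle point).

local maximum

∇h = (-8p - 6q - 2r + 5, -6p - 8q - 4r - 3, -2p - 4q - 6r + 2); substituting (5/2, -3, 3/2) gives ∇h = (0, 0, 0), so (5/2, -3, 3/2) is indeed a critical point.
The Hessian is constant: H = [[-8, -6, -2], [-6, -8, -4], [-2, -4, -6]].
Leading principal minors: Δ₁ = -8, Δ₂ = 28, Δ₃ = -104.
The minors alternate sign starting negative (−, +, −), so H is negative definite: a local maximum.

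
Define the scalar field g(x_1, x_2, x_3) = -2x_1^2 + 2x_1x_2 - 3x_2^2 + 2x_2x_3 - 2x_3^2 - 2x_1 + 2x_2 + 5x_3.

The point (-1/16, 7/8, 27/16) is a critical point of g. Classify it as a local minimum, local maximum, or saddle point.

The Hessian is constant: H = [[-4, 2, 0], [2, -6, 2], [0, 2, -4]].
Leading principal minors: Δ₁ = -4, Δ₂ = 20, Δ₃ = -64.
The minors alternate sign starting negative (−, +, −), so H is negative definite: a local maximum.

local maximum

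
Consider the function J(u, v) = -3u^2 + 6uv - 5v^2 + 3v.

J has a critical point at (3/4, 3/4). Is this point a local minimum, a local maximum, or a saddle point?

The Hessian of J is constant: H = [[-6, 6], [6, -10]].
det(H) = (-6)·(-10) − 6² = 24.
det(H) > 0 and tr(H) = -16 < 0, so H is negative definite and the point is a local maximum.

local maximum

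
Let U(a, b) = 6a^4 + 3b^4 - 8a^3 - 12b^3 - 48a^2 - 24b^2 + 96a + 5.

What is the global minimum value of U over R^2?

-603

U(a,b) separates as P(a) + Q(b) + 5, so its minimum is min P + min Q + 5.
P'(a) = 24(a - 2)(a - 1)(a + 2) vanishes at a ∈ {-2, 1, 2}; Q'(b) = 12b(b - 4)(b + 1) vanishes at b ∈ {-1, 0, 4}.
Local minima of P (where P''>0): P(-2)=-224, P(2)=32. Local minima of Q: Q(-1)=-9, Q(4)=-384.
So the global minimum of U is P(-2) + Q(4) + 5 = -224 − 384 + 5 = -603, attained at (-2, 4).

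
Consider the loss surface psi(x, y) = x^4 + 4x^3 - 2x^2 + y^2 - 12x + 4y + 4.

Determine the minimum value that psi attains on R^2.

psi(x,y) separates as P(x) + Q(y) + 4, so its minimum is min P + min Q + 4.
P'(x) = 4(x - 1)(x + 1)(x + 3) vanishes at x ∈ {-3, -1, 1}; Q'(y) = 2y + 4 vanishes at y ∈ {-2}.
Local minima of P (where P''>0): P(-3)=-9, P(1)=-9. Local minima of Q: Q(-2)=-4.
So the global minimum of psi is P(-3) + Q(-2) + 4 = -9 − 4 + 4 = -9, attained at (-3, -2).

-9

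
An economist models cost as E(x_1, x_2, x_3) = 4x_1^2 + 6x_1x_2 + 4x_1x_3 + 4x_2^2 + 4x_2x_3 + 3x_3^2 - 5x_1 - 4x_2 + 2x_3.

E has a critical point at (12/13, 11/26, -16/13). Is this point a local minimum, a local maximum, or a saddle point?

local minimum

The Hessian is constant: H = [[8, 6, 4], [6, 8, 4], [4, 4, 6]].
Leading principal minors: Δ₁ = 8, Δ₂ = 28, Δ₃ = 104.
All leading minors are positive, so H is positive definite: a local minimum.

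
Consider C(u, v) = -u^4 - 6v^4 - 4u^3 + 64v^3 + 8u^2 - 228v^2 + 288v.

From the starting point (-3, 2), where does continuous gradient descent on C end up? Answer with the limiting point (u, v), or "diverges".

C is separable, so gradient descent decouples: u follows -∂C/∂u, v follows -∂C/∂v.
∂C/∂u = -4u(u - 1)(u + 4); at u=-3 this is -48, so u increases.
∂C/∂v = -24(v - 4)(v - 3)(v - 1); at v=2 this is -48, so v increases.
u converges to its nearest critical value 0 (a local min of the u-part); v converges to 3. The iterate converges to (0, 3).

(0, 3)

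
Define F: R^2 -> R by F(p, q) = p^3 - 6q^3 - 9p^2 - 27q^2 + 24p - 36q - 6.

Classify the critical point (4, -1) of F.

The mixed partial ∂²F/∂p∂q is 0, so the Hessian at any point is diag(F_pp, F_qq) = diag(6(p - 3), -18(2q + 3)).
At (4, -1): H = diag(6, -18).
The eigenvalues have opposite signs, so H is indefinite: a saddle point.

saddle point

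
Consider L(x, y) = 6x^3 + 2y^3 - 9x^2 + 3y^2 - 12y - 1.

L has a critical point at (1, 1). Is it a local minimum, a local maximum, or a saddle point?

The mixed partial ∂²L/∂x∂y is 0, so the Hessian at any point is diag(L_xx, L_yy) = diag(18(2x - 1), 6(2y + 1)).
At (1, 1): H = diag(18, 18).
Both eigenvalues are positive, so H is positive definite: a local minimum.

local minimum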